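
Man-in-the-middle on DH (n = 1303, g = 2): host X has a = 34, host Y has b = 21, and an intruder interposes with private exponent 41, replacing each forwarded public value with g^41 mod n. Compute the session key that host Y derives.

72

Host Y receives an intruder's public value M = 2^41 mod 1303 instead of the honest one.
2^1 ≡ 2 (mod 1303)
2^2 = (2^1)^2 ≡ 2^2 = 4 ≡ 4 (mod 1303)
2^4 = (2^2)^2 ≡ 4^2 = 16 ≡ 16 (mod 1303)
2^8 = (2^4)^2 ≡ 16^2 = 256 ≡ 256 (mod 1303)
2^16 = (2^8)^2 ≡ 256^2 = 65536 ≡ 386 (mod 1303)
2^32 = (2^16)^2 ≡ 386^2 = 148996 ≡ 454 (mod 1303)
2^41 = 2^32 · 2^8 · 2^1 ≡ 454 · 256 · 2 ≡ 514 (mod 1303).
So M = 514. Host Y computes K = M^21 mod 1303.
514^1 ≡ 514 (mod 1303)
514^2 = (514^1)^2 ≡ 514^2 = 264196 ≡ 990 (mod 1303)
514^4 = (514^2)^2 ≡ 990^2 = 980100 ≡ 244 (mod 1303)
514^8 = (514^4)^2 ≡ 244^2 = 59536 ≡ 901 (mod 1303)
514^16 = (514^8)^2 ≡ 901^2 = 811801 ≡ 32 (mod 1303)
514^21 = 514^16 · 514^4 · 514^1 ≡ 32 · 244 · 514 ≡ 72 (mod 1303).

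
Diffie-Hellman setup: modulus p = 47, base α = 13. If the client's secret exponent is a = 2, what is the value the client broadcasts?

28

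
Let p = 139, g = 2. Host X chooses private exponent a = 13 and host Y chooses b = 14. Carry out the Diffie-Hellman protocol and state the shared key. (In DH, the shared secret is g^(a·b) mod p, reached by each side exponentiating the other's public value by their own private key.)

24

Host X sends A = g^a mod p = 2^13 mod 139.
2^1 ≡ 2 (mod 139)
2^2 = (2^1)^2 ≡ 2^2 = 4 ≡ 4 (mod 139)
2^4 = (2^2)^2 ≡ 4^2 = 16 ≡ 16 (mod 139)
2^8 = (2^4)^2 ≡ 16^2 = 256 ≡ 117 (mod 139)
2^13 = 2^8 · 2^4 · 2^1 ≡ 117 · 16 · 2 ≡ 130 (mod 139).
So A = 130. Host Y then computes K = A^b mod p = 130^14 mod 139.
130^1 ≡ 130 (mod 139)
130^2 = (130^1)^2 ≡ 130^2 = 16900 ≡ 81 (mod 139)
130^4 = (130^2)^2 ≡ 81^2 = 6561 ≡ 28 (mod 139)
130^8 = (130^4)^2 ≡ 28^2 = 784 ≡ 89 (mod 139)
130^14 = 130^8 · 130^4 · 130^2 ≡ 89 · 28 · 81 ≡ 24 (mod 139).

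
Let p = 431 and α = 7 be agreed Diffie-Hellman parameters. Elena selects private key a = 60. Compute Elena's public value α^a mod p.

Public value = 7^60 mod 431.
7^1 ≡ 7 (mod 431)
7^2 = (7^1)^2 ≡ 7^2 = 49 ≡ 49 (mod 431)
7^4 = (7^2)^2 ≡ 49^2 = 2401 ≡ 246 (mod 431)
7^8 = (7^4)^2 ≡ 246^2 = 60516 ≡ 176 (mod 431)
7^16 = (7^8)^2 ≡ 176^2 = 30976 ≡ 375 (mod 431)
7^32 = (7^16)^2 ≡ 375^2 = 140625 ≡ 119 (mod 431)
7^60 = 7^32 · 7^16 · 7^8 · 7^4 ≡ 119 · 375 · 176 · 246 ≡ 217 (mod 431).

217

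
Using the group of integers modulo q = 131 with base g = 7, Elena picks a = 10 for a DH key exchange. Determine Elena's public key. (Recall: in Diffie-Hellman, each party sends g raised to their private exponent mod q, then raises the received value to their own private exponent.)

Public value = 7^10 mod 131.
7^1 ≡ 7 (mod 131)
7^2 = (7^1)^2 ≡ 7^2 = 49 ≡ 49 (mod 131)
7^4 = (7^2)^2 ≡ 49^2 = 2401 ≡ 43 (mod 131)
7^8 = (7^4)^2 ≡ 43^2 = 1849 ≡ 15 (mod 131)
7^10 = 7^8 · 7^2 ≡ 15 · 49 ≡ 80 (mod 131).

80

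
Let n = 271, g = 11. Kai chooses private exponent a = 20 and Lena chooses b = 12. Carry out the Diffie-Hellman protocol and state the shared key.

Kai sends A = g^a mod n = 11^20 mod 271.
11^1 ≡ 11 (mod 271)
11^2 = (11^1)^2 ≡ 11^2 = 121 ≡ 121 (mod 271)
11^4 = (11^2)^2 ≡ 121^2 = 14641 ≡ 7 (mod 271)
11^8 = (11^4)^2 ≡ 7^2 = 49 ≡ 49 (mod 271)
11^16 = (11^8)^2 ≡ 49^2 = 2401 ≡ 233 (mod 271)
11^20 = 11^16 · 11^4 ≡ 233 · 7 ≡ 5 (mod 271).
So A = 5. Lena then computes K = A^b mod n = 5^12 mod 271.
5^1 ≡ 5 (mod 271)
5^2 = (5^1)^2 ≡ 5^2 = 25 ≡ 25 (mod 271)
5^4 = (5^2)^2 ≡ 25^2 = 625 ≡ 83 (mod 271)
5^8 = (5^4)^2 ≡ 83^2 = 6889 ≡ 114 (mod 271)
5^12 = 5^8 · 5^4 ≡ 114 · 83 ≡ 248 (mod 271).

248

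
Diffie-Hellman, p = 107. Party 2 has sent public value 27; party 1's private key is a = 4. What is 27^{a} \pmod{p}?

79

Shared key K = 27^4 mod 107.
27^1 ≡ 27 (mod 107)
27^2 = (27^1)^2 ≡ 27^2 = 729 ≡ 87 (mod 107)
27^4 = (27^2)^2 ≡ 87^2 = 7569 ≡ 79 (mod 107)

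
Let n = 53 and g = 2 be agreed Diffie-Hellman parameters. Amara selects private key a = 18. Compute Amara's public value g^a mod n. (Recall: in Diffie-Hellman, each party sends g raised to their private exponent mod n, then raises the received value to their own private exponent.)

6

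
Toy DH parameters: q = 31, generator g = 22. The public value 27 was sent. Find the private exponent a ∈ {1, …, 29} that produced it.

9

Try successive powers of 22 modulo 31:
22^1 ≡ 22
22^2 ≡ 19
22^3 ≡ 15
22^4 ≡ 20
22^5 ≡ 6
22^6 ≡ 8
22^7 ≡ 21
22^8 ≡ 28
22^9 ≡ 27
Found: a = 9.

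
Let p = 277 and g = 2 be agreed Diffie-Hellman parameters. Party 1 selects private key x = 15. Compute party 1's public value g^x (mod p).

82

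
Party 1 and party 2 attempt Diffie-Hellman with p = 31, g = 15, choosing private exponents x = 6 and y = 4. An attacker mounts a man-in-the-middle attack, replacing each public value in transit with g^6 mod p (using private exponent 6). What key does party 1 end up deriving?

Party 1 receives an attacker's public value M = 15^6 mod 31 instead of the honest one.
15^1 ≡ 15 (mod 31)
15^2 = (15^1)^2 ≡ 15^2 = 225 ≡ 8 (mod 31)
15^4 = (15^2)^2 ≡ 8^2 = 64 ≡ 2 (mod 31)
15^6 = 15^4 · 15^2 ≡ 2 · 8 ≡ 16 (mod 31).
So M = 16. Party 1 computes K = M^6 mod 31.
16^1 ≡ 16 (mod 31)
16^2 = (16^1)^2 ≡ 16^2 = 256 ≡ 8 (mod 31)
16^4 = (16^2)^2 ≡ 8^2 = 64 ≡ 2 (mod 31)
16^6 = 16^4 · 16^2 ≡ 2 · 8 ≡ 16 (mod 31).

16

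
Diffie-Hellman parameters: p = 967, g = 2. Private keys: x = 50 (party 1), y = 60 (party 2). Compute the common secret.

9

Party 2 sends B = g^y mod p = 2^60 mod 967.
2^1 ≡ 2 (mod 967)
2^2 = (2^1)^2 ≡ 2^2 = 4 ≡ 4 (mod 967)
2^4 = (2^2)^2 ≡ 4^2 = 16 ≡ 16 (mod 967)
2^8 = (2^4)^2 ≡ 16^2 = 256 ≡ 256 (mod 967)
2^16 = (2^8)^2 ≡ 256^2 = 65536 ≡ 747 (mod 967)
2^32 = (2^16)^2 ≡ 747^2 = 558009 ≡ 50 (mod 967)
2^60 = 2^32 · 2^16 · 2^8 · 2^4 ≡ 50 · 747 · 256 · 16 ≡ 398 (mod 967).
So B = 398. Party 1 then computes K = B^x mod p = 398^50 mod 967.
398^1 ≡ 398 (mod 967)
398^2 = (398^1)^2 ≡ 398^2 = 158404 ≡ 783 (mod 967)
398^4 = (398^2)^2 ≡ 783^2 = 613089 ≡ 11 (mod 967)
398^8 = (398^4)^2 ≡ 11^2 = 121 ≡ 121 (mod 967)
398^16 = (398^8)^2 ≡ 121^2 = 14641 ≡ 136 (mod 967)
398^32 = (398^16)^2 ≡ 136^2 = 18496 ≡ 123 (mod 967)
398^50 = 398^32 · 398^16 · 398^2 ≡ 123 · 136 · 783 ≡ 9 (mod 967).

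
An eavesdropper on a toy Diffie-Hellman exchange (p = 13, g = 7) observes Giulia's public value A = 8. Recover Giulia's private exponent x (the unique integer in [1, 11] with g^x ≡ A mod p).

9

Try successive powers of 7 modulo 13:
7^1 ≡ 7
7^2 ≡ 10
7^3 ≡ 5
7^4 ≡ 9
7^5 ≡ 11
7^6 ≡ 12
7^7 ≡ 6
7^8 ≡ 3
7^9 ≡ 8
Found: x = 9.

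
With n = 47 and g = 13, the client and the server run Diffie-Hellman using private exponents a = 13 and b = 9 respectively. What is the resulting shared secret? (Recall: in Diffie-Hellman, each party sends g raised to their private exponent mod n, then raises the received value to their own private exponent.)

19

The client sends A = g^a mod n = 13^13 mod 47.
13^1 ≡ 13 (mod 47)
13^2 = (13^1)^2 ≡ 13^2 = 169 ≡ 28 (mod 47)
13^4 = (13^2)^2 ≡ 28^2 = 784 ≡ 32 (mod 47)
13^8 = (13^4)^2 ≡ 32^2 = 1024 ≡ 37 (mod 47)
13^13 = 13^8 · 13^4 · 13^1 ≡ 37 · 32 · 13 ≡ 23 (mod 47).
So A = 23. The server then computes K = A^b mod n = 23^9 mod 47.
23^1 ≡ 23 (mod 47)
23^2 = (23^1)^2 ≡ 23^2 = 529 ≡ 12 (mod 47)
23^4 = (23^2)^2 ≡ 12^2 = 144 ≡ 3 (mod 47)
23^8 = (23^4)^2 ≡ 3^2 = 9 ≡ 9 (mod 47)
23^9 = 23^8 · 23^1 ≡ 9 · 23 ≡ 19 (mod 47).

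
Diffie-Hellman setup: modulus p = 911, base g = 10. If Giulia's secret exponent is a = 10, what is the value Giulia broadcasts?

Public value = 10^10 (mod 911).
10^1 ≡ 10 (mod 911)
10^2 = (10^1)^2 ≡ 10^2 = 100 ≡ 100 (mod 911)
10^4 = (10^2)^2 ≡ 100^2 = 10000 ≡ 890 (mod 911)
10^8 = (10^4)^2 ≡ 890^2 = 792100 ≡ 441 (mod 911)
10^10 = 10^8 · 10^2 ≡ 441 · 100 ≡ 372 (mod 911).

372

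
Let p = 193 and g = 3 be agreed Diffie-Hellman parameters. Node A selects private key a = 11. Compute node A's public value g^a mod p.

166

Public value = 3^11 mod 193.
3^1 ≡ 3 (mod 193)
3^2 = (3^1)^2 ≡ 3^2 = 9 ≡ 9 (mod 193)
3^4 = (3^2)^2 ≡ 9^2 = 81 ≡ 81 (mod 193)
3^8 = (3^4)^2 ≡ 81^2 = 6561 ≡ 192 (mod 193)
3^11 = 3^8 · 3^2 · 3^1 ≡ 192 · 9 · 3 ≡ 166 (mod 193).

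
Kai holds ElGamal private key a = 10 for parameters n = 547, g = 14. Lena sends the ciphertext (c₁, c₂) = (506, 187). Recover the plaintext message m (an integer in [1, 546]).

Shared mask s = c₁^a mod n = 506^10 mod 547.
506^1 ≡ 506 (mod 547)
506^2 = (506^1)^2 ≡ 506^2 = 256036 ≡ 40 (mod 547)
506^4 = (506^2)^2 ≡ 40^2 = 1600 ≡ 506 (mod 547)
506^8 = (506^4)^2 ≡ 506^2 = 256036 ≡ 40 (mod 547)
506^10 = 506^8 · 506^2 ≡ 40 · 40 ≡ 506 (mod 547).
So s = 506; s⁻¹ ≡ 40 (mod 547).
m = c₂ · s⁻¹ mod 547 = 187 · 40 mod 547 = 369.

369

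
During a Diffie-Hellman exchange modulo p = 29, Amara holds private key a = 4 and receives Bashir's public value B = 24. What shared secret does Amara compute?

16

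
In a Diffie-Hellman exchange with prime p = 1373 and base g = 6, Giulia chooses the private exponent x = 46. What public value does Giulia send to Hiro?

402

Public value = 6^46 (mod 1373).
6^1 ≡ 6 (mod 1373)
6^2 = (6^1)^2 ≡ 6^2 = 36 ≡ 36 (mod 1373)
6^4 = (6^2)^2 ≡ 36^2 = 1296 ≡ 1296 (mod 1373)
6^8 = (6^4)^2 ≡ 1296^2 = 1679616 ≡ 437 (mod 1373)
6^16 = (6^8)^2 ≡ 437^2 = 190969 ≡ 122 (mod 1373)
6^32 = (6^16)^2 ≡ 122^2 = 14884 ≡ 1154 (mod 1373)
6^46 = 6^32 · 6^8 · 6^4 · 6^2 ≡ 1154 · 437 · 1296 · 36 ≡ 402 (mod 1373).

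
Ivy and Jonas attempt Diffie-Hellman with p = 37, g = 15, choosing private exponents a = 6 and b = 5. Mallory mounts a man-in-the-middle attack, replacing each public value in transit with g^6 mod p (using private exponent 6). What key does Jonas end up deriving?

Jonas receives Mallory's public value M = 15^6 mod 37 instead of the honest one.
15^1 ≡ 15 (mod 37)
15^2 = (15^1)^2 ≡ 15^2 = 225 ≡ 3 (mod 37)
15^4 = (15^2)^2 ≡ 3^2 = 9 ≡ 9 (mod 37)
15^6 = 15^4 · 15^2 ≡ 9 · 3 ≡ 27 (mod 37).
So M = 27. Jonas computes K = M^5 mod 37.
27^1 ≡ 27 (mod 37)
27^2 = (27^1)^2 ≡ 27^2 = 729 ≡ 26 (mod 37)
27^4 = (27^2)^2 ≡ 26^2 = 676 ≡ 10 (mod 37)
27^5 = 27^4 · 27^1 ≡ 10 · 27 ≡ 11 (mod 37).

11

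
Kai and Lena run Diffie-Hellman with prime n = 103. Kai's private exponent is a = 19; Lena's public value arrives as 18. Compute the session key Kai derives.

16

Shared key K = 18^19 mod 103.
18^1 ≡ 18 (mod 103)
18^2 = (18^1)^2 ≡ 18^2 = 324 ≡ 15 (mod 103)
18^4 = (18^2)^2 ≡ 15^2 = 225 ≡ 19 (mod 103)
18^8 = (18^4)^2 ≡ 19^2 = 361 ≡ 52 (mod 103)
18^16 = (18^8)^2 ≡ 52^2 = 2704 ≡ 26 (mod 103)
18^19 = 18^16 · 18^2 · 18^1 ≡ 26 · 15 · 18 ≡ 16 (mod 103).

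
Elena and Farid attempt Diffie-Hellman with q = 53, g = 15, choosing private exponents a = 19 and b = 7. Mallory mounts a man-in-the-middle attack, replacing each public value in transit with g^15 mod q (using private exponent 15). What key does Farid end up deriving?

Farid receives Mallory's public value M = 15^15 mod 53 instead of the honest one.
15^1 ≡ 15 (mod 53)
15^2 = (15^1)^2 ≡ 15^2 = 225 ≡ 13 (mod 53)
15^4 = (15^2)^2 ≡ 13^2 = 169 ≡ 10 (mod 53)
15^8 = (15^4)^2 ≡ 10^2 = 100 ≡ 47 (mod 53)
15^15 = 15^8 · 15^4 · 15^2 · 15^1 ≡ 47 · 10 · 13 · 15 ≡ 13 (mod 53).
So M = 13. Farid computes K = M^7 mod 53.
13^1 ≡ 13 (mod 53)
13^2 = (13^1)^2 ≡ 13^2 = 169 ≡ 10 (mod 53)
13^4 = (13^2)^2 ≡ 10^2 = 100 ≡ 47 (mod 53)
13^7 = 13^4 · 13^2 · 13^1 ≡ 47 · 10 · 13 ≡ 15 (mod 53).

15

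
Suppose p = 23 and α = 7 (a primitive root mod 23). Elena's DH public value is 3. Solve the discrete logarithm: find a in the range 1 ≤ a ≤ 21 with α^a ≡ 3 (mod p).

Try successive powers of 7 modulo 23:
7^1 ≡ 7
7^2 ≡ 3
Found: a = 2.

2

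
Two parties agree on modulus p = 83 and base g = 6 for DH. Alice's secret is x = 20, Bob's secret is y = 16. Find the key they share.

Alice sends A = g^x mod p = 6^20 mod 83.
6^1 ≡ 6 (mod 83)
6^2 = (6^1)^2 ≡ 6^2 = 36 ≡ 36 (mod 83)
6^4 = (6^2)^2 ≡ 36^2 = 1296 ≡ 51 (mod 83)
6^8 = (6^4)^2 ≡ 51^2 = 2601 ≡ 28 (mod 83)
6^16 = (6^8)^2 ≡ 28^2 = 784 ≡ 37 (mod 83)
6^20 = 6^16 · 6^4 ≡ 37 · 51 ≡ 61 (mod 83).
So A = 61. Bob then computes K = A^y mod p = 61^16 mod 83.
61^1 ≡ 61 (mod 83)
61^2 = (61^1)^2 ≡ 61^2 = 3721 ≡ 69 (mod 83)
61^4 = (61^2)^2 ≡ 69^2 = 4761 ≡ 30 (mod 83)
61^8 = (61^4)^2 ≡ 30^2 = 900 ≡ 70 (mod 83)
61^16 = (61^8)^2 ≡ 70^2 = 4900 ≡ 3 (mod 83)

3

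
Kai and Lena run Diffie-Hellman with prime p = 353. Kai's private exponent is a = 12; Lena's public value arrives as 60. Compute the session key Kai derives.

Shared key K = 60^12 mod 353.
60^1 ≡ 60 (mod 353)
60^2 = (60^1)^2 ≡ 60^2 = 3600 ≡ 70 (mod 353)
60^4 = (60^2)^2 ≡ 70^2 = 4900 ≡ 311 (mod 353)
60^8 = (60^4)^2 ≡ 311^2 = 96721 ≡ 352 (mod 353)
60^12 = 60^8 · 60^4 ≡ 352 · 311 ≡ 42 (mod 353).

42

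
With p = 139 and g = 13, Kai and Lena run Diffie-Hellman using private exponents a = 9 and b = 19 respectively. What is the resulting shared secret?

Kai sends A = g^a mod p = 13^9 mod 139.
13^1 ≡ 13 (mod 139)
13^2 = (13^1)^2 ≡ 13^2 = 169 ≡ 30 (mod 139)
13^4 = (13^2)^2 ≡ 30^2 = 900 ≡ 66 (mod 139)
13^8 = (13^4)^2 ≡ 66^2 = 4356 ≡ 47 (mod 139)
13^9 = 13^8 · 13^1 ≡ 47 · 13 ≡ 55 (mod 139).
So A = 55. Lena then computes K = A^b mod p = 55^19 mod 139.
55^1 ≡ 55 (mod 139)
55^2 = (55^1)^2 ≡ 55^2 = 3025 ≡ 106 (mod 139)
55^4 = (55^2)^2 ≡ 106^2 = 11236 ≡ 116 (mod 139)
55^8 = (55^4)^2 ≡ 116^2 = 13456 ≡ 112 (mod 139)
55^16 = (55^8)^2 ≡ 112^2 = 12544 ≡ 34 (mod 139)
55^19 = 55^16 · 55^2 · 55^1 ≡ 34 · 106 · 55 ≡ 6 (mod 139).

6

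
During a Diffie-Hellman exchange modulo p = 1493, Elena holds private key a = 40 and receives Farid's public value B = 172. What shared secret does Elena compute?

Shared key K = 172^40 mod 1493.
172^1 ≡ 172 (mod 1493)
172^2 = (172^1)^2 ≡ 172^2 = 29584 ≡ 1217 (mod 1493)
172^4 = (172^2)^2 ≡ 1217^2 = 1481089 ≡ 33 (mod 1493)
172^8 = (172^4)^2 ≡ 33^2 = 1089 ≡ 1089 (mod 1493)
172^16 = (172^8)^2 ≡ 1089^2 = 1185921 ≡ 479 (mod 1493)
172^32 = (172^16)^2 ≡ 479^2 = 229441 ≡ 1012 (mod 1493)
172^40 = 172^32 · 172^8 ≡ 1012 · 1089 ≡ 234 (mod 1493).

234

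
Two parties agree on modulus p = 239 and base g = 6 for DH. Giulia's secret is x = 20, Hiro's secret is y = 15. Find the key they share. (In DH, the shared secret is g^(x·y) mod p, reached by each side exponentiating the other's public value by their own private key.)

Giulia sends A = g^x mod p = 6^20 mod 239.
6^1 ≡ 6 (mod 239)
6^2 = (6^1)^2 ≡ 6^2 = 36 ≡ 36 (mod 239)
6^4 = (6^2)^2 ≡ 36^2 = 1296 ≡ 101 (mod 239)
6^8 = (6^4)^2 ≡ 101^2 = 10201 ≡ 163 (mod 239)
6^16 = (6^8)^2 ≡ 163^2 = 26569 ≡ 40 (mod 239)
6^20 = 6^16 · 6^4 ≡ 40 · 101 ≡ 216 (mod 239).
So A = 216. Hiro then computes K = A^y mod p = 216^15 mod 239.
216^1 ≡ 216 (mod 239)
216^2 = (216^1)^2 ≡ 216^2 = 46656 ≡ 51 (mod 239)
216^4 = (216^2)^2 ≡ 51^2 = 2601 ≡ 211 (mod 239)
216^8 = (216^4)^2 ≡ 211^2 = 44521 ≡ 67 (mod 239)
216^15 = 216^8 · 216^4 · 216^2 · 216^1 ≡ 67 · 211 · 51 · 216 ≡ 75 (mod 239).

75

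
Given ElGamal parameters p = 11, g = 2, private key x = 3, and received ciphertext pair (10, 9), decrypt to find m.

Shared mask s = c₁^x mod p = 10^3 mod 11.
10^1 ≡ 10 (mod 11)
10^2 = (10^1)^2 ≡ 10^2 = 100 ≡ 1 (mod 11)
10^3 = 10^2 · 10^1 ≡ 1 · 10 ≡ 10 (mod 11).
So s = 10; s⁻¹ ≡ 10 (mod 11).
m = c₂ · s⁻¹ mod 11 = 9 · 10 mod 11 = 2.

2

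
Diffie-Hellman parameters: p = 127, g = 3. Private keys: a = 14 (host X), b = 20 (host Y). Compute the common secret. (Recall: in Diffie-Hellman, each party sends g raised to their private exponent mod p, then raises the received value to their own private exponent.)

103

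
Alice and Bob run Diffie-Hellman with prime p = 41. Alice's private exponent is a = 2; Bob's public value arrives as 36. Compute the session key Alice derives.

Shared key K = 36^2 mod 41.
36^1 ≡ 36 (mod 41)
36^2 = (36^1)^2 ≡ 36^2 = 1296 ≡ 25 (mod 41)

25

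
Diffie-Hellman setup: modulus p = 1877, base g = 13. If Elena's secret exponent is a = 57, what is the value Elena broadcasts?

1449

Public value = 13^57 mod 1877.
13^1 ≡ 13 (mod 1877)
13^2 = (13^1)^2 ≡ 13^2 = 169 ≡ 169 (mod 1877)
13^4 = (13^2)^2 ≡ 169^2 = 28561 ≡ 406 (mod 1877)
13^8 = (13^4)^2 ≡ 406^2 = 164836 ≡ 1537 (mod 1877)
13^16 = (13^8)^2 ≡ 1537^2 = 2362369 ≡ 1103 (mod 1877)
13^32 = (13^16)^2 ≡ 1103^2 = 1216609 ≡ 313 (mod 1877)
13^57 = 13^32 · 13^16 · 13^8 · 13^1 ≡ 313 · 1103 · 1537 · 13 ≡ 1449 (mod 1877).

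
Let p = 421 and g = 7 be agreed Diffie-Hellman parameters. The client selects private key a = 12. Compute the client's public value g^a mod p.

Public value = 7^12 mod 421.
7^1 ≡ 7 (mod 421)
7^2 = (7^1)^2 ≡ 7^2 = 49 ≡ 49 (mod 421)
7^4 = (7^2)^2 ≡ 49^2 = 2401 ≡ 296 (mod 421)
7^8 = (7^4)^2 ≡ 296^2 = 87616 ≡ 48 (mod 421)
7^12 = 7^8 · 7^4 ≡ 48 · 296 ≡ 315 (mod 421).

315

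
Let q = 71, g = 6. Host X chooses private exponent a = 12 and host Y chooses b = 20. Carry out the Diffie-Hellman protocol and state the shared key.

48

Host X sends A = g^a mod q = 6^12 mod 71.
6^1 ≡ 6 (mod 71)
6^2 = (6^1)^2 ≡ 6^2 = 36 ≡ 36 (mod 71)
6^4 = (6^2)^2 ≡ 36^2 = 1296 ≡ 18 (mod 71)
6^8 = (6^4)^2 ≡ 18^2 = 324 ≡ 40 (mod 71)
6^12 = 6^8 · 6^4 ≡ 40 · 18 ≡ 10 (mod 71).
So A = 10. Host Y then computes K = A^b mod q = 10^20 mod 71.
10^1 ≡ 10 (mod 71)
10^2 = (10^1)^2 ≡ 10^2 = 100 ≡ 29 (mod 71)
10^4 = (10^2)^2 ≡ 29^2 = 841 ≡ 60 (mod 71)
10^8 = (10^4)^2 ≡ 60^2 = 3600 ≡ 50 (mod 71)
10^16 = (10^8)^2 ≡ 50^2 = 2500 ≡ 15 (mod 71)
10^20 = 10^16 · 10^4 ≡ 15 · 60 ≡ 48 (mod 71).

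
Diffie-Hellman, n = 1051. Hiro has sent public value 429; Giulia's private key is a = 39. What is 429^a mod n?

437

Shared key K = 429^39 mod 1051.
429^1 ≡ 429 (mod 1051)
429^2 = (429^1)^2 ≡ 429^2 = 184041 ≡ 116 (mod 1051)
429^4 = (429^2)^2 ≡ 116^2 = 13456 ≡ 844 (mod 1051)
429^8 = (429^4)^2 ≡ 844^2 = 712336 ≡ 809 (mod 1051)
429^16 = (429^8)^2 ≡ 809^2 = 654481 ≡ 759 (mod 1051)
429^32 = (429^16)^2 ≡ 759^2 = 576081 ≡ 133 (mod 1051)
429^39 = 429^32 · 429^4 · 429^2 · 429^1 ≡ 133 · 844 · 116 · 429 ≡ 437 (mod 1051).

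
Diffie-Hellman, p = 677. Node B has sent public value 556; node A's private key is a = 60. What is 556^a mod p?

Shared key K = 556^60 mod 677.
556^1 ≡ 556 (mod 677)
556^2 = (556^1)^2 ≡ 556^2 = 309136 ≡ 424 (mod 677)
556^4 = (556^2)^2 ≡ 424^2 = 179776 ≡ 371 (mod 677)
556^8 = (556^4)^2 ≡ 371^2 = 137641 ≡ 210 (mod 677)
556^16 = (556^8)^2 ≡ 210^2 = 44100 ≡ 95 (mod 677)
556^32 = (556^16)^2 ≡ 95^2 = 9025 ≡ 224 (mod 677)
556^60 = 556^32 · 556^16 · 556^8 · 556^4 ≡ 224 · 95 · 210 · 371 ≡ 544 (mod 677).

544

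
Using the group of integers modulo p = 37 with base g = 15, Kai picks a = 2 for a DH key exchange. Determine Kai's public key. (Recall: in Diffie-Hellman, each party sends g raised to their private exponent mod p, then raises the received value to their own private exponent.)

Public value = 15^2 mod 37.
15^1 ≡ 15 (mod 37)
15^2 = (15^1)^2 ≡ 15^2 = 225 ≡ 3 (mod 37)

3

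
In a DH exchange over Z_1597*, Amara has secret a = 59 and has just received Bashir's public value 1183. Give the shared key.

Shared key K = 1183^59 mod 1597.
1183^1 ≡ 1183 (mod 1597)
1183^2 = (1183^1)^2 ≡ 1183^2 = 1399489 ≡ 517 (mod 1597)
1183^4 = (1183^2)^2 ≡ 517^2 = 267289 ≡ 590 (mod 1597)
1183^8 = (1183^4)^2 ≡ 590^2 = 348100 ≡ 1551 (mod 1597)
1183^16 = (1183^8)^2 ≡ 1551^2 = 2405601 ≡ 519 (mod 1597)
1183^32 = (1183^16)^2 ≡ 519^2 = 269361 ≡ 1065 (mod 1597)
1183^59 = 1183^32 · 1183^16 · 1183^8 · 1183^2 · 1183^1 ≡ 1065 · 519 · 1551 · 517 · 1183 ≡ 517 (mod 1597).

517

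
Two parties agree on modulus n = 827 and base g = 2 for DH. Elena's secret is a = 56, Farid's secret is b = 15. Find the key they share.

Elena sends A = g^a mod n = 2^56 mod 827.
2^1 ≡ 2 (mod 827)
2^2 = (2^1)^2 ≡ 2^2 = 4 ≡ 4 (mod 827)
2^4 = (2^2)^2 ≡ 4^2 = 16 ≡ 16 (mod 827)
2^8 = (2^4)^2 ≡ 16^2 = 256 ≡ 256 (mod 827)
2^16 = (2^8)^2 ≡ 256^2 = 65536 ≡ 203 (mod 827)
2^32 = (2^16)^2 ≡ 203^2 = 41209 ≡ 686 (mod 827)
2^56 = 2^32 · 2^16 · 2^8 ≡ 686 · 203 · 256 ≡ 559 (mod 827).
So A = 559. Farid then computes K = A^b mod n = 559^15 mod 827.
559^1 ≡ 559 (mod 827)
559^2 = (559^1)^2 ≡ 559^2 = 312481 ≡ 702 (mod 827)
559^4 = (559^2)^2 ≡ 702^2 = 492804 ≡ 739 (mod 827)
559^8 = (559^4)^2 ≡ 739^2 = 546121 ≡ 301 (mod 827)
559^15 = 559^8 · 559^4 · 559^2 · 559^1 ≡ 301 · 739 · 702 · 559 ≡ 671 (mod 827).

671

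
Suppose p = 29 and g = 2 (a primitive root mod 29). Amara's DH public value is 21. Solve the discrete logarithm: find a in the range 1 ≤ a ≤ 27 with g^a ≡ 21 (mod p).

Try successive powers of 2 modulo 29:
2^1 ≡ 2
2^2 ≡ 4
2^3 ≡ 8
2^4 ≡ 16
2^5 ≡ 3
2^6 ≡ 6
2^7 ≡ 12
2^8 ≡ 24
2^9 ≡ 19
2^10 ≡ 9
2^11 ≡ 18
2^12 ≡ 7
2^13 ≡ 14
2^14 ≡ 28
2^15 ≡ 27
2^16 ≡ 25
2^17 ≡ 21
Found: a = 17.

17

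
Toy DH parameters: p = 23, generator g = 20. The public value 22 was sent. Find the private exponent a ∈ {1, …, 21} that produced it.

11

Try successive powers of 20 modulo 23:
20^1 ≡ 20
20^2 ≡ 9
20^3 ≡ 19
20^4 ≡ 12
20^5 ≡ 10
20^6 ≡ 16
20^7 ≡ 21
20^8 ≡ 6
20^9 ≡ 5
20^10 ≡ 8
20^11 ≡ 22
Found: a = 11.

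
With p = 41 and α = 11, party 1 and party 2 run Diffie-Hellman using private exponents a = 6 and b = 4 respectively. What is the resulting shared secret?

Party 2 sends B = α^b mod p = 11^4 mod 41.
11^1 ≡ 11 (mod 41)
11^2 = (11^1)^2 ≡ 11^2 = 121 ≡ 39 (mod 41)
11^4 = (11^2)^2 ≡ 39^2 = 1521 ≡ 4 (mod 41)
So B = 4. Party 1 then computes K = B^a mod p = 4^6 mod 41.
4^1 ≡ 4 (mod 41)
4^2 = (4^1)^2 ≡ 4^2 = 16 ≡ 16 (mod 41)
4^4 = (4^2)^2 ≡ 16^2 = 256 ≡ 10 (mod 41)
4^6 = 4^4 · 4^2 ≡ 10 · 16 ≡ 37 (mod 41).

37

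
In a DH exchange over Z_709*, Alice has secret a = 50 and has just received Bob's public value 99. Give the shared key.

Shared key K = 99^50 mod 709.
99^1 ≡ 99 (mod 709)
99^2 = (99^1)^2 ≡ 99^2 = 9801 ≡ 584 (mod 709)
99^4 = (99^2)^2 ≡ 584^2 = 341056 ≡ 27 (mod 709)
99^8 = (99^4)^2 ≡ 27^2 = 729 ≡ 20 (mod 709)
99^16 = (99^8)^2 ≡ 20^2 = 400 ≡ 400 (mod 709)
99^32 = (99^16)^2 ≡ 400^2 = 160000 ≡ 475 (mod 709)
99^50 = 99^32 · 99^16 · 99^2 ≡ 475 · 400 · 584 ≡ 82 (mod 709).

82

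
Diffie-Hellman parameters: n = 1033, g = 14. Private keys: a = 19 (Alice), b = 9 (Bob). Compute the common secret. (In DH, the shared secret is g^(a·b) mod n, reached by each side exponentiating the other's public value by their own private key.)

678

Bob sends B = g^b mod n = 14^9 mod 1033.
14^1 ≡ 14 (mod 1033)
14^2 = (14^1)^2 ≡ 14^2 = 196 ≡ 196 (mod 1033)
14^4 = (14^2)^2 ≡ 196^2 = 38416 ≡ 195 (mod 1033)
14^8 = (14^4)^2 ≡ 195^2 = 38025 ≡ 837 (mod 1033)
14^9 = 14^8 · 14^1 ≡ 837 · 14 ≡ 355 (mod 1033).
So B = 355. Alice then computes K = B^a mod n = 355^19 mod 1033.
355^1 ≡ 355 (mod 1033)
355^2 = (355^1)^2 ≡ 355^2 = 126025 ≡ 1032 (mod 1033)
355^4 = (355^2)^2 ≡ 1032^2 = 1065024 ≡ 1 (mod 1033)
355^8 = (355^4)^2 ≡ 1^2 = 1 ≡ 1 (mod 1033)
355^16 = (355^8)^2 ≡ 1^2 = 1 ≡ 1 (mod 1033)
355^19 = 355^16 · 355^2 · 355^1 ≡ 1 · 1032 · 355 ≡ 678 (mod 1033).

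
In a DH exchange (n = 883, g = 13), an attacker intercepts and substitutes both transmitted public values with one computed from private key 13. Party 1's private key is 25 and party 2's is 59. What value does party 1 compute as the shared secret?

Party 1 receives an attacker's public value M = 13^13 mod 883 instead of the honest one.
13^1 ≡ 13 (mod 883)
13^2 = (13^1)^2 ≡ 13^2 = 169 ≡ 169 (mod 883)
13^4 = (13^2)^2 ≡ 169^2 = 28561 ≡ 305 (mod 883)
13^8 = (13^4)^2 ≡ 305^2 = 93025 ≡ 310 (mod 883)
13^13 = 13^8 · 13^4 · 13^1 ≡ 310 · 305 · 13 ≡ 14 (mod 883).
So M = 14. Party 1 computes K = M^25 mod 883.
14^1 ≡ 14 (mod 883)
14^2 = (14^1)^2 ≡ 14^2 = 196 ≡ 196 (mod 883)
14^4 = (14^2)^2 ≡ 196^2 = 38416 ≡ 447 (mod 883)
14^8 = (14^4)^2 ≡ 447^2 = 199809 ≡ 251 (mod 883)
14^16 = (14^8)^2 ≡ 251^2 = 63001 ≡ 308 (mod 883)
14^25 = 14^16 · 14^8 · 14^1 ≡ 308 · 251 · 14 ≡ 637 (mod 883).

637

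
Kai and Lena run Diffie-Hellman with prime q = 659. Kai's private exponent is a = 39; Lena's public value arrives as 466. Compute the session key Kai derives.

Shared key K = 466^39 mod 659.
466^1 ≡ 466 (mod 659)
466^2 = (466^1)^2 ≡ 466^2 = 217156 ≡ 345 (mod 659)
466^4 = (466^2)^2 ≡ 345^2 = 119025 ≡ 405 (mod 659)
466^8 = (466^4)^2 ≡ 405^2 = 164025 ≡ 593 (mod 659)
466^16 = (466^8)^2 ≡ 593^2 = 351649 ≡ 402 (mod 659)
466^32 = (466^16)^2 ≡ 402^2 = 161604 ≡ 149 (mod 659)
466^39 = 466^32 · 466^4 · 466^2 · 466^1 ≡ 149 · 405 · 345 · 466 ≡ 109 (mod 659).

109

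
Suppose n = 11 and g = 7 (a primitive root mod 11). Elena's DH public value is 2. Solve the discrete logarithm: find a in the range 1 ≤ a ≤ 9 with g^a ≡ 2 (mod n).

Try successive powers of 7 modulo 11:
7^1 ≡ 7
7^2 ≡ 5
7^3 ≡ 2
Found: a = 3.

3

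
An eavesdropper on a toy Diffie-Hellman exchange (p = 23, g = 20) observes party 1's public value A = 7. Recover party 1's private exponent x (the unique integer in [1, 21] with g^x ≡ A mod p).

17

Try successive powers of 20 modulo 23:
20^1 ≡ 20
20^2 ≡ 9
20^3 ≡ 19
20^4 ≡ 12
20^5 ≡ 10
20^6 ≡ 16
20^7 ≡ 21
20^8 ≡ 6
20^9 ≡ 5
20^10 ≡ 8
20^11 ≡ 22
20^12 ≡ 3
20^13 ≡ 14
20^14 ≡ 4
20^15 ≡ 11
20^16 ≡ 13
20^17 ≡ 7
Found: x = 17.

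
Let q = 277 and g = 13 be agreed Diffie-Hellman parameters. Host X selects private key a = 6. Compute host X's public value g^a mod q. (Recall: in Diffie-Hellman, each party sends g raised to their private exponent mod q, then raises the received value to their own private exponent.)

84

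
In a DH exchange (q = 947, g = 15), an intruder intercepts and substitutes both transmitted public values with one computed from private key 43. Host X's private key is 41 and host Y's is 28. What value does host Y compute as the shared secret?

Host Y receives an intruder's public value M = 15^43 mod 947 instead of the honest one.
15^1 ≡ 15 (mod 947)
15^2 = (15^1)^2 ≡ 15^2 = 225 ≡ 225 (mod 947)
15^4 = (15^2)^2 ≡ 225^2 = 50625 ≡ 434 (mod 947)
15^8 = (15^4)^2 ≡ 434^2 = 188356 ≡ 850 (mod 947)
15^16 = (15^8)^2 ≡ 850^2 = 722500 ≡ 886 (mod 947)
15^32 = (15^16)^2 ≡ 886^2 = 784996 ≡ 880 (mod 947)
15^43 = 15^32 · 15^8 · 15^2 · 15^1 ≡ 880 · 850 · 225 · 15 ≡ 658 (mod 947).
So M = 658. Host Y computes K = M^28 mod 947.
658^1 ≡ 658 (mod 947)
658^2 = (658^1)^2 ≡ 658^2 = 432964 ≡ 185 (mod 947)
658^4 = (658^2)^2 ≡ 185^2 = 34225 ≡ 133 (mod 947)
658^8 = (658^4)^2 ≡ 133^2 = 17689 ≡ 643 (mod 947)
658^16 = (658^8)^2 ≡ 643^2 = 413449 ≡ 557 (mod 947)
658^28 = 658^16 · 658^8 · 658^4 ≡ 557 · 643 · 133 ≡ 930 (mod 947).

930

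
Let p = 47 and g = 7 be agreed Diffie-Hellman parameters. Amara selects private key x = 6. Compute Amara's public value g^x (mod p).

8

Public value = 7^6 (mod 47).
7^1 ≡ 7 (mod 47)
7^2 = (7^1)^2 ≡ 7^2 = 49 ≡ 2 (mod 47)
7^4 = (7^2)^2 ≡ 2^2 = 4 ≡ 4 (mod 47)
7^6 = 7^4 · 7^2 ≡ 4 · 2 ≡ 8 (mod 47).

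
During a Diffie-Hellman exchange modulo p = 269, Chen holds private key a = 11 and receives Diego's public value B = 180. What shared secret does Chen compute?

Shared key K = 180^11 mod 269.
180^1 ≡ 180 (mod 269)
180^2 = (180^1)^2 ≡ 180^2 = 32400 ≡ 120 (mod 269)
180^4 = (180^2)^2 ≡ 120^2 = 14400 ≡ 143 (mod 269)
180^8 = (180^4)^2 ≡ 143^2 = 20449 ≡ 5 (mod 269)
180^11 = 180^8 · 180^2 · 180^1 ≡ 5 · 120 · 180 ≡ 131 (mod 269).

131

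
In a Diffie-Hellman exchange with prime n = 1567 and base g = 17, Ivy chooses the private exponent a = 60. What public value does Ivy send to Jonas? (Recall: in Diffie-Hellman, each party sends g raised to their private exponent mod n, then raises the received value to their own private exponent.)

Public value = 17^60 (mod 1567).
17^1 ≡ 17 (mod 1567)
17^2 = (17^1)^2 ≡ 17^2 = 289 ≡ 289 (mod 1567)
17^4 = (17^2)^2 ≡ 289^2 = 83521 ≡ 470 (mod 1567)
17^8 = (17^4)^2 ≡ 470^2 = 220900 ≡ 1520 (mod 1567)
17^16 = (17^8)^2 ≡ 1520^2 = 2310400 ≡ 642 (mod 1567)
17^32 = (17^16)^2 ≡ 642^2 = 412164 ≡ 43 (mod 1567)
17^60 = 17^32 · 17^16 · 17^8 · 17^4 ≡ 43 · 642 · 1520 · 470 ≡ 314 (mod 1567).

314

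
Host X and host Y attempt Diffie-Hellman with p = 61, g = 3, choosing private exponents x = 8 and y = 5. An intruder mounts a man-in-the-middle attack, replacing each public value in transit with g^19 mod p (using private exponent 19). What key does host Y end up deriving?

60

Host Y receives an intruder's public value M = 3^19 mod 61 instead of the honest one.
3^1 ≡ 3 (mod 61)
3^2 = (3^1)^2 ≡ 3^2 = 9 ≡ 9 (mod 61)
3^4 = (3^2)^2 ≡ 9^2 = 81 ≡ 20 (mod 61)
3^8 = (3^4)^2 ≡ 20^2 = 400 ≡ 34 (mod 61)
3^16 = (3^8)^2 ≡ 34^2 = 1156 ≡ 58 (mod 61)
3^19 = 3^16 · 3^2 · 3^1 ≡ 58 · 9 · 3 ≡ 41 (mod 61).
So M = 41. Host Y computes K = M^5 mod 61.
41^1 ≡ 41 (mod 61)
41^2 = (41^1)^2 ≡ 41^2 = 1681 ≡ 34 (mod 61)
41^4 = (41^2)^2 ≡ 34^2 = 1156 ≡ 58 (mod 61)
41^5 = 41^4 · 41^1 ≡ 58 · 41 ≡ 60 (mod 61).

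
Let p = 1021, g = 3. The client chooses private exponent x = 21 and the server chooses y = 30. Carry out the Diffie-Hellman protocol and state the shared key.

The server sends B = g^y mod p = 3^30 mod 1021.
3^1 ≡ 3 (mod 1021)
3^2 = (3^1)^2 ≡ 3^2 = 9 ≡ 9 (mod 1021)
3^4 = (3^2)^2 ≡ 9^2 = 81 ≡ 81 (mod 1021)
3^8 = (3^4)^2 ≡ 81^2 = 6561 ≡ 435 (mod 1021)
3^16 = (3^8)^2 ≡ 435^2 = 189225 ≡ 340 (mod 1021)
3^30 = 3^16 · 3^8 · 3^4 · 3^2 ≡ 340 · 435 · 81 · 9 ≡ 479 (mod 1021).
So B = 479. The client then computes K = B^x mod p = 479^21 mod 1021.
479^1 ≡ 479 (mod 1021)
479^2 = (479^1)^2 ≡ 479^2 = 229441 ≡ 737 (mod 1021)
479^4 = (479^2)^2 ≡ 737^2 = 543169 ≡ 1018 (mod 1021)
479^8 = (479^4)^2 ≡ 1018^2 = 1036324 ≡ 9 (mod 1021)
479^16 = (479^8)^2 ≡ 9^2 = 81 ≡ 81 (mod 1021)
479^21 = 479^16 · 479^4 · 479^1 ≡ 81 · 1018 · 479 ≡ 1018 (mod 1021).

1018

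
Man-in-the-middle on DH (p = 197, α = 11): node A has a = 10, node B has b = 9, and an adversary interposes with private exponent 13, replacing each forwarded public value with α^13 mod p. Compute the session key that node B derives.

180

Node B receives an adversary's public value M = 11^13 mod 197 instead of the honest one.
11^1 ≡ 11 (mod 197)
11^2 = (11^1)^2 ≡ 11^2 = 121 ≡ 121 (mod 197)
11^4 = (11^2)^2 ≡ 121^2 = 14641 ≡ 63 (mod 197)
11^8 = (11^4)^2 ≡ 63^2 = 3969 ≡ 29 (mod 197)
11^13 = 11^8 · 11^4 · 11^1 ≡ 29 · 63 · 11 ≡ 3 (mod 197).
So M = 3. Node B computes K = M^9 mod 197.
3^1 ≡ 3 (mod 197)
3^2 = (3^1)^2 ≡ 3^2 = 9 ≡ 9 (mod 197)
3^4 = (3^2)^2 ≡ 9^2 = 81 ≡ 81 (mod 197)
3^8 = (3^4)^2 ≡ 81^2 = 6561 ≡ 60 (mod 197)
3^9 = 3^8 · 3^1 ≡ 60 · 3 ≡ 180 (mod 197).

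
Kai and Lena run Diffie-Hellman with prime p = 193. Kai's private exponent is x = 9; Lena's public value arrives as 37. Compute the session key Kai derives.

Shared key K = 37^9 mod 193.
37^1 ≡ 37 (mod 193)
37^2 = (37^1)^2 ≡ 37^2 = 1369 ≡ 18 (mod 193)
37^4 = (37^2)^2 ≡ 18^2 = 324 ≡ 131 (mod 193)
37^8 = (37^4)^2 ≡ 131^2 = 17161 ≡ 177 (mod 193)
37^9 = 37^8 · 37^1 ≡ 177 · 37 ≡ 180 (mod 193).

180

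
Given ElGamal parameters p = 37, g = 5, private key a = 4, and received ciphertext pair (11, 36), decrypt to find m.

Shared mask s = c₁^a mod p = 11^4 mod 37.
11^1 ≡ 11 (mod 37)
11^2 = (11^1)^2 ≡ 11^2 = 121 ≡ 10 (mod 37)
11^4 = (11^2)^2 ≡ 10^2 = 100 ≡ 26 (mod 37)
So s = 26; s⁻¹ ≡ 10 (mod 37).
m = c₂ · s⁻¹ mod 37 = 36 · 10 mod 37 = 27.

27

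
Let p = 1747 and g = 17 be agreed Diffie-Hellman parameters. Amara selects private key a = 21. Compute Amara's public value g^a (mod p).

1324

Public value = 17^21 (mod 1747).
17^1 ≡ 17 (mod 1747)
17^2 = (17^1)^2 ≡ 17^2 = 289 ≡ 289 (mod 1747)
17^4 = (17^2)^2 ≡ 289^2 = 83521 ≡ 1412 (mod 1747)
17^8 = (17^4)^2 ≡ 1412^2 = 1993744 ≡ 417 (mod 1747)
17^16 = (17^8)^2 ≡ 417^2 = 173889 ≡ 936 (mod 1747)
17^21 = 17^16 · 17^4 · 17^1 ≡ 936 · 1412 · 17 ≡ 1324 (mod 1747).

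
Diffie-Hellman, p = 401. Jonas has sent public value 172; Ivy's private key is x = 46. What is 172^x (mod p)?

301

Shared key K = 172^46 mod 401.
172^1 ≡ 172 (mod 401)
172^2 = (172^1)^2 ≡ 172^2 = 29584 ≡ 311 (mod 401)
172^4 = (172^2)^2 ≡ 311^2 = 96721 ≡ 80 (mod 401)
172^8 = (172^4)^2 ≡ 80^2 = 6400 ≡ 385 (mod 401)
172^16 = (172^8)^2 ≡ 385^2 = 148225 ≡ 256 (mod 401)
172^32 = (172^16)^2 ≡ 256^2 = 65536 ≡ 173 (mod 401)
172^46 = 172^32 · 172^8 · 172^4 · 172^2 ≡ 173 · 385 · 80 · 311 ≡ 301 (mod 401).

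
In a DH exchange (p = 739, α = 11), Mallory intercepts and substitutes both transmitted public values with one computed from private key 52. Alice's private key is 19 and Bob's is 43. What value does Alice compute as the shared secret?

Alice receives Mallory's public value M = 11^52 mod 739 instead of the honest one.
11^1 ≡ 11 (mod 739)
11^2 = (11^1)^2 ≡ 11^2 = 121 ≡ 121 (mod 739)
11^4 = (11^2)^2 ≡ 121^2 = 14641 ≡ 600 (mod 739)
11^8 = (11^4)^2 ≡ 600^2 = 360000 ≡ 107 (mod 739)
11^16 = (11^8)^2 ≡ 107^2 = 11449 ≡ 364 (mod 739)
11^32 = (11^16)^2 ≡ 364^2 = 132496 ≡ 215 (mod 739)
11^52 = 11^32 · 11^16 · 11^4 ≡ 215 · 364 · 600 ≡ 679 (mod 739).
So M = 679. Alice computes K = M^19 mod 739.
679^1 ≡ 679 (mod 739)
679^2 = (679^1)^2 ≡ 679^2 = 461041 ≡ 644 (mod 739)
679^4 = (679^2)^2 ≡ 644^2 = 414736 ≡ 157 (mod 739)
679^8 = (679^4)^2 ≡ 157^2 = 24649 ≡ 262 (mod 739)
679^16 = (679^8)^2 ≡ 262^2 = 68644 ≡ 656 (mod 739)
679^19 = 679^16 · 679^2 · 679^1 ≡ 656 · 644 · 679 ≡ 599 (mod 739).

599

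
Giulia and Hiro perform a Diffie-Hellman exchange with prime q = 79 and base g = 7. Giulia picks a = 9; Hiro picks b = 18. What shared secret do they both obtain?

18

Giulia sends A = g^a mod q = 7^9 mod 79.
7^1 ≡ 7 (mod 79)
7^2 = (7^1)^2 ≡ 7^2 = 49 ≡ 49 (mod 79)
7^4 = (7^2)^2 ≡ 49^2 = 2401 ≡ 31 (mod 79)
7^8 = (7^4)^2 ≡ 31^2 = 961 ≡ 13 (mod 79)
7^9 = 7^8 · 7^1 ≡ 13 · 7 ≡ 12 (mod 79).
So A = 12. Hiro then computes K = A^b mod q = 12^18 mod 79.
12^1 ≡ 12 (mod 79)
12^2 = (12^1)^2 ≡ 12^2 = 144 ≡ 65 (mod 79)
12^4 = (12^2)^2 ≡ 65^2 = 4225 ≡ 38 (mod 79)
12^8 = (12^4)^2 ≡ 38^2 = 1444 ≡ 22 (mod 79)
12^16 = (12^8)^2 ≡ 22^2 = 484 ≡ 10 (mod 79)
12^18 = 12^16 · 12^2 ≡ 10 · 65 ≡ 18 (mod 79).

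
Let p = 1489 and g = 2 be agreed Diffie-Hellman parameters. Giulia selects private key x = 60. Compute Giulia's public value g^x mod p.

Public value = 2^60 mod 1489.
2^1 ≡ 2 (mod 1489)
2^2 = (2^1)^2 ≡ 2^2 = 4 ≡ 4 (mod 1489)
2^4 = (2^2)^2 ≡ 4^2 = 16 ≡ 16 (mod 1489)
2^8 = (2^4)^2 ≡ 16^2 = 256 ≡ 256 (mod 1489)
2^16 = (2^8)^2 ≡ 256^2 = 65536 ≡ 20 (mod 1489)
2^32 = (2^16)^2 ≡ 20^2 = 400 ≡ 400 (mod 1489)
2^60 = 2^32 · 2^16 · 2^8 · 2^4 ≡ 400 · 20 · 256 · 16 ≡ 1066 (mod 1489).

1066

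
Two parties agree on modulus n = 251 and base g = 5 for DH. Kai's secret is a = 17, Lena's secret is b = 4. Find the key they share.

Lena sends B = g^b mod n = 5^4 mod 251.
5^1 ≡ 5 (mod 251)
5^2 = (5^1)^2 ≡ 5^2 = 25 ≡ 25 (mod 251)
5^4 = (5^2)^2 ≡ 25^2 = 625 ≡ 123 (mod 251)
So B = 123. Kai then computes K = B^a mod n = 123^17 mod 251.
123^1 ≡ 123 (mod 251)
123^2 = (123^1)^2 ≡ 123^2 = 15129 ≡ 69 (mod 251)
123^4 = (123^2)^2 ≡ 69^2 = 4761 ≡ 243 (mod 251)
123^8 = (123^4)^2 ≡ 243^2 = 59049 ≡ 64 (mod 251)
123^16 = (123^8)^2 ≡ 64^2 = 4096 ≡ 80 (mod 251)
123^17 = 123^16 · 123^1 ≡ 80 · 123 ≡ 51 (mod 251).

51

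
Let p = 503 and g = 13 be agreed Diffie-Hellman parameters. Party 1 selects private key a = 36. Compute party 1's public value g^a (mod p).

94

Public value = 13^36 (mod 503).
13^1 ≡ 13 (mod 503)
13^2 = (13^1)^2 ≡ 13^2 = 169 ≡ 169 (mod 503)
13^4 = (13^2)^2 ≡ 169^2 = 28561 ≡ 393 (mod 503)
13^8 = (13^4)^2 ≡ 393^2 = 154449 ≡ 28 (mod 503)
13^16 = (13^8)^2 ≡ 28^2 = 784 ≡ 281 (mod 503)
13^32 = (13^16)^2 ≡ 281^2 = 78961 ≡ 493 (mod 503)
13^36 = 13^32 · 13^4 ≡ 493 · 393 ≡ 94 (mod 503).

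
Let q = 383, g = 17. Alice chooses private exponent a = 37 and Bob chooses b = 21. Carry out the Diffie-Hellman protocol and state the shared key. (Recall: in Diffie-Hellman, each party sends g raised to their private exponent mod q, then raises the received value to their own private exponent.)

Bob sends B = g^b mod q = 17^21 mod 383.
17^1 ≡ 17 (mod 383)
17^2 = (17^1)^2 ≡ 17^2 = 289 ≡ 289 (mod 383)
17^4 = (17^2)^2 ≡ 289^2 = 83521 ≡ 27 (mod 383)
17^8 = (17^4)^2 ≡ 27^2 = 729 ≡ 346 (mod 383)
17^16 = (17^8)^2 ≡ 346^2 = 119716 ≡ 220 (mod 383)
17^21 = 17^16 · 17^4 · 17^1 ≡ 220 · 27 · 17 ≡ 251 (mod 383).
So B = 251. Alice then computes K = B^a mod q = 251^37 mod 383.
251^1 ≡ 251 (mod 383)
251^2 = (251^1)^2 ≡ 251^2 = 63001 ≡ 189 (mod 383)
251^4 = (251^2)^2 ≡ 189^2 = 35721 ≡ 102 (mod 383)
251^8 = (251^4)^2 ≡ 102^2 = 10404 ≡ 63 (mod 383)
251^16 = (251^8)^2 ≡ 63^2 = 3969 ≡ 139 (mod 383)
251^32 = (251^16)^2 ≡ 139^2 = 19321 ≡ 171 (mod 383)
251^37 = 251^32 · 251^4 · 251^1 ≡ 171 · 102 · 251 ≡ 252 (mod 383).

252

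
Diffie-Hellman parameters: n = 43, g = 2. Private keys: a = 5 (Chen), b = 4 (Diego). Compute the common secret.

21

Diego sends B = g^b mod n = 2^4 mod 43.
2^1 ≡ 2 (mod 43)
2^2 = (2^1)^2 ≡ 2^2 = 4 ≡ 4 (mod 43)
2^4 = (2^2)^2 ≡ 4^2 = 16 ≡ 16 (mod 43)
So B = 16. Chen then computes K = B^a mod n = 16^5 mod 43.
16^1 ≡ 16 (mod 43)
16^2 = (16^1)^2 ≡ 16^2 = 256 ≡ 41 (mod 43)
16^4 = (16^2)^2 ≡ 41^2 = 1681 ≡ 4 (mod 43)
16^5 = 16^4 · 16^1 ≡ 4 · 16 ≡ 21 (mod 43).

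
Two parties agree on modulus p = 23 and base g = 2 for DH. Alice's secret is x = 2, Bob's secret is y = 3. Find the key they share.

18

Bob sends B = g^y mod p = 2^3 mod 23.
2^1 ≡ 2 (mod 23)
2^2 = (2^1)^2 ≡ 2^2 = 4 ≡ 4 (mod 23)
2^3 = 2^2 · 2^1 ≡ 4 · 2 ≡ 8 (mod 23).
So B = 8. Alice then computes K = B^x mod p = 8^2 mod 23.
8^1 ≡ 8 (mod 23)
8^2 = (8^1)^2 ≡ 8^2 = 64 ≡ 18 (mod 23)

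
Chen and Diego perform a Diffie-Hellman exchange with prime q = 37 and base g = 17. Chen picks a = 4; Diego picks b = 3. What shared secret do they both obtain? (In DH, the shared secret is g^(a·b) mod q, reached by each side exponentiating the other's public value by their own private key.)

26

Diego sends B = g^b mod q = 17^3 mod 37.
17^1 ≡ 17 (mod 37)
17^2 = (17^1)^2 ≡ 17^2 = 289 ≡ 30 (mod 37)
17^3 = 17^2 · 17^1 ≡ 30 · 17 ≡ 29 (mod 37).
So B = 29. Chen then computes K = B^a mod q = 29^4 mod 37.
29^1 ≡ 29 (mod 37)
29^2 = (29^1)^2 ≡ 29^2 = 841 ≡ 27 (mod 37)
29^4 = (29^2)^2 ≡ 27^2 = 729 ≡ 26 (mod 37)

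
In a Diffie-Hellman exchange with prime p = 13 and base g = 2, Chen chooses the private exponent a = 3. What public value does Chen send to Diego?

Public value = 2^3 (mod 13).
2^1 ≡ 2 (mod 13)
2^2 = (2^1)^2 ≡ 2^2 = 4 ≡ 4 (mod 13)
2^3 = 2^2 · 2^1 ≡ 4 · 2 ≡ 8 (mod 13).

8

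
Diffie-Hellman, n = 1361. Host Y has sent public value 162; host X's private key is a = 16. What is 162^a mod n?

705

Shared key K = 162^16 mod 1361.
162^1 ≡ 162 (mod 1361)
162^2 = (162^1)^2 ≡ 162^2 = 26244 ≡ 385 (mod 1361)
162^4 = (162^2)^2 ≡ 385^2 = 148225 ≡ 1237 (mod 1361)
162^8 = (162^4)^2 ≡ 1237^2 = 1530169 ≡ 405 (mod 1361)
162^16 = (162^8)^2 ≡ 405^2 = 164025 ≡ 705 (mod 1361)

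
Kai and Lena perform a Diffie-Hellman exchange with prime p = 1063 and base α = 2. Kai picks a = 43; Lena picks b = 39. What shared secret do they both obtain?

Kai sends A = α^a mod p = 2^43 mod 1063.
2^1 ≡ 2 (mod 1063)
2^2 = (2^1)^2 ≡ 2^2 = 4 ≡ 4 (mod 1063)
2^4 = (2^2)^2 ≡ 4^2 = 16 ≡ 16 (mod 1063)
2^8 = (2^4)^2 ≡ 16^2 = 256 ≡ 256 (mod 1063)
2^16 = (2^8)^2 ≡ 256^2 = 65536 ≡ 693 (mod 1063)
2^32 = (2^16)^2 ≡ 693^2 = 480249 ≡ 836 (mod 1063)
2^43 = 2^32 · 2^8 · 2^2 · 2^1 ≡ 836 · 256 · 4 · 2 ≡ 698 (mod 1063).
So A = 698. Lena then computes K = A^b mod p = 698^39 mod 1063.
698^1 ≡ 698 (mod 1063)
698^2 = (698^1)^2 ≡ 698^2 = 487204 ≡ 350 (mod 1063)
698^4 = (698^2)^2 ≡ 350^2 = 122500 ≡ 255 (mod 1063)
698^8 = (698^4)^2 ≡ 255^2 = 65025 ≡ 182 (mod 1063)
698^16 = (698^8)^2 ≡ 182^2 = 33124 ≡ 171 (mod 1063)
698^32 = (698^16)^2 ≡ 171^2 = 29241 ≡ 540 (mod 1063)
698^39 = 698^32 · 698^4 · 698^2 · 698^1 ≡ 540 · 255 · 350 · 698 ≡ 619 (mod 1063).

619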